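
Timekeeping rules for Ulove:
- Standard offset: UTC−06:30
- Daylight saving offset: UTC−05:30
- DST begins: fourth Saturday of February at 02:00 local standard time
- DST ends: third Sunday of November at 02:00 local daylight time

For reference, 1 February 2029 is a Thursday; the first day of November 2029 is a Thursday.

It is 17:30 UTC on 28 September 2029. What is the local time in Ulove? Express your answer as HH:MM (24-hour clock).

1 February 2029 is a Thursday, so the first Saturday is February 3 and the fourth is February 24.
1 November 2029 is a Thursday, so the first Sunday is November 4 and the third is November 18.
At the standard offset (UTC−06:30), 17:30 UTC − 6h30m = 11:00 Ulove standard time.
The standard-time date in Ulove, 28 September 2029, falls between 24 February and 18 November, so daylight saving is in effect and Ulove is at UTC−05:30.
17:30 UTC − 5h30m = 12:00 local.

12:00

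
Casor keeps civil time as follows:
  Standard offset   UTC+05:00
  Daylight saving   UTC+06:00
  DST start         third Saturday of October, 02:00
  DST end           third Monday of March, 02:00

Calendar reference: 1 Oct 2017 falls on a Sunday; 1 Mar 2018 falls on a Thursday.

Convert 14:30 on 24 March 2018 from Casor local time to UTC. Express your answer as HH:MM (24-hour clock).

1 October 2017 is a Sunday, so the first Saturday is October 7 and the third is October 21.
1 March 2018 is a Thursday, so the first Monday is March 5 and the third is March 19.
24 March 2018 is outside the daylight-saving period (21 October 2017 – 19 March 2018), so Casor is on standard time, UTC+05:00.
14:30 local − 5h = 09:30 UTC.

09:30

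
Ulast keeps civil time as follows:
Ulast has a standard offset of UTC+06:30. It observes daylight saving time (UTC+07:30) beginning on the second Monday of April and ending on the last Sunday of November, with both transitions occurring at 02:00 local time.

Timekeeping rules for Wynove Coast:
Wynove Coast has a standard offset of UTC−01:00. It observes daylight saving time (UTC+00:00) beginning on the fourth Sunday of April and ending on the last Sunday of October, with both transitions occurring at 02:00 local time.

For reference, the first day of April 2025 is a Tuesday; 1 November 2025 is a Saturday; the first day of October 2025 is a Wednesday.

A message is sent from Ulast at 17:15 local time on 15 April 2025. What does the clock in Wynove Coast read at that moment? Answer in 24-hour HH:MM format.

08:45

1 April 2025 is a Tuesday, so the first Monday is April 7 and the second is April 14.
1 November 2025 is a Saturday, so Sundays fall on 2, 9, 16, 23, 30; the last is November 30.
Daylight saving runs 14 April – 30 November; 15 April 2025 is inside that window, so Ulast is at UTC+07:30.
17:15 Ulast − 7h30m = 09:45 UTC.
1 April 2025 is a Tuesday, so the first Sunday is April 6 and the fourth is April 27.
1 October 2025 is a Wednesday, so Sundays fall on 5, 12, 19, 26; the last is October 26.
At the standard offset (UTC−01:00), 09:45 UTC − 1h = 08:45 Wynove Coast standard time.
The standard-time date in Wynove Coast, 15 April 2025, does not fall between 27 April and 26 October, so daylight saving is not in effect and Wynove Coast is at UTC−01:00.
09:45 UTC − 1h = 08:45 Wynove Coast.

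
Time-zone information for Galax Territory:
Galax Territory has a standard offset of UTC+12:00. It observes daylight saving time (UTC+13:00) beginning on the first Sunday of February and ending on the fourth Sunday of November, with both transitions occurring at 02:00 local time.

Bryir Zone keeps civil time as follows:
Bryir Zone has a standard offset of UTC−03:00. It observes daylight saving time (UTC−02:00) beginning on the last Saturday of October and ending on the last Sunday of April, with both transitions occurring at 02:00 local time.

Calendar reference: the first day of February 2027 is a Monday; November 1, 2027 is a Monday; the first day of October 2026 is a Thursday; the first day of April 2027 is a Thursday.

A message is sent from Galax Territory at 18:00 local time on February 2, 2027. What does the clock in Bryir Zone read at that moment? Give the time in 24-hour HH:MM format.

1 February 2027 is a Monday, so the first Sunday is February 7.
1 November 2027 is a Monday, so the first Sunday is November 7 and the fourth is November 28.
February 2, 2027 does not fall between 7 February and 28 November, so daylight saving is not in effect and Galax Territory is at UTC+12:00.
18:00 Galax Territory − 12h = 06:00 UTC.
1 October 2026 is a Thursday, so Saturdays fall on 3, 10, 17, 24, 31; the last is October 31.
1 April 2027 is a Thursday, so Sundays fall on 4, 11, 18, 25; the last is April 25.
At the standard offset (UTC−03:00), 06:00 UTC − 3h = 03:00 Bryir Zone standard time.
The standard-time date in Bryir Zone, February 2, 2027, falls between 31 October 2026 and 25 April 2027, so daylight saving is in effect and Bryir Zone is at UTC−02:00.
06:00 UTC − 2h = 04:00 Bryir Zone.

04:00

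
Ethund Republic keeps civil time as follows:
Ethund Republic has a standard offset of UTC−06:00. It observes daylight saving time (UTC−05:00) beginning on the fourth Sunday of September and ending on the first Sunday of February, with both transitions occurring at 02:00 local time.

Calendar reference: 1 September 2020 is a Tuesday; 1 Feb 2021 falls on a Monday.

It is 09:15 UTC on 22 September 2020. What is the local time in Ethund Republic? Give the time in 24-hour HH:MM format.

1 September 2020 is a Tuesday, so the first Sunday is September 6 and the fourth is September 27.
1 February 2021 is a Monday, so the first Sunday is February 7.
At the standard offset (UTC−06:00), 09:15 UTC − 6h = 03:15 Ethund Republic standard time.
The standard-time date in Ethund Republic, 22 September 2020, does not fall between 27 September 2020 and 7 February 2021, so daylight saving is not in effect and Ethund Republic is at UTC−06:00.
09:15 UTC − 6h = 03:15 local.

03:15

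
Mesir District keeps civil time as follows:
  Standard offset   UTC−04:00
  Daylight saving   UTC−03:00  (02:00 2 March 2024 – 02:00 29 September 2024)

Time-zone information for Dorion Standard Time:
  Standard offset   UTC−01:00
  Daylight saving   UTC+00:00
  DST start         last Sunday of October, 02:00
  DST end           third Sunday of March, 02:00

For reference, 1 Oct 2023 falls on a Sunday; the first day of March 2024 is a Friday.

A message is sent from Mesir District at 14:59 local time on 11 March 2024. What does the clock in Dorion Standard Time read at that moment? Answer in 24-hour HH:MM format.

17:59

11 March 2024 falls between 2 March and 29 September, so daylight saving is in effect and Mesir District is at UTC−03:00.
14:59 Mesir District + 3h = 17:59 UTC.
1 October 2023 is a Sunday, so Sundays fall on 1, 8, 15, 22, 29; the last is October 29.
1 March 2024 is a Friday, so the first Sunday is March 3 and the third is March 17.
At the standard offset (UTC−01:00), 17:59 UTC − 1h = 16:59 Dorion Standard Time standard time.
Daylight saving runs 29 October 2023 – 17 March 2024; the standard-time date in Dorion Standard Time, 11 March 2024, is inside that window, so Dorion Standard Time is at UTC+00:00.
17:59 UTC + 0h = 17:59 Dorion Standard Time.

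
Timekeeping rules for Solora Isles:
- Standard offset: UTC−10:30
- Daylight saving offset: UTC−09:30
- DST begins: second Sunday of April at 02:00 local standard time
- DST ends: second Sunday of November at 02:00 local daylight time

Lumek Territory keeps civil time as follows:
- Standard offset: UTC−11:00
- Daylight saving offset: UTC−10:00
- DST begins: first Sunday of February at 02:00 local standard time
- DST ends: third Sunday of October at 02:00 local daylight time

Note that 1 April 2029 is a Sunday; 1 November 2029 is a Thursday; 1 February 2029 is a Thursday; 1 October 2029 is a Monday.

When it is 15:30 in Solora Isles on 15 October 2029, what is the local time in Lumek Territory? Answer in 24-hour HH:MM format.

1 April 2029 is a Sunday, so the first Sunday is April 1 and the second is April 8.
1 November 2029 is a Thursday, so the first Sunday is November 4 and the second is November 11.
15 October 2029 falls between 8 April and 11 November, so daylight saving is in effect and Solora Isles is at UTC−09:30.
15:30 Solora Isles + 9h30m = 01:00 UTC (rolling into the next day, 16 October 2029).
1 February 2029 is a Thursday, so the first Sunday is February 4.
1 October 2029 is a Monday, so the first Sunday is October 7 and the third is October 21.
At the standard offset (UTC−11:00), 01:00 UTC − 11h = 14:00 Lumek Territory standard time (rolling into the previous day, 15 October 2029).
Daylight saving runs 4 February – 21 October; the standard-time date in Lumek Territory, 15 October 2029, is inside that window, so Lumek Territory is at UTC−10:00.
01:00 UTC − 10h = 15:00 Lumek Territory (rolling into the previous day, 15 October 2029).

15:00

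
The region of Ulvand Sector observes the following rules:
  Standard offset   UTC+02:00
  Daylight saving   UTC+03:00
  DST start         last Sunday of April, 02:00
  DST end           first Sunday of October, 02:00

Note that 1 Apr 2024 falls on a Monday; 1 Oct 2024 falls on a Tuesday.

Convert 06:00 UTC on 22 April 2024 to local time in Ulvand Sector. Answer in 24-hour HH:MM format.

08:00

1 April 2024 is a Monday, so Sundays fall on 7, 14, 21, 28; the last is April 28.
1 October 2024 is a Tuesday, so the first Sunday is October 6.
At the standard offset (UTC+02:00), 06:00 UTC + 2h = 08:00 Ulvand Sector standard time.
The standard-time date in Ulvand Sector, 22 April 2024, is outside the daylight-saving period (28 April – 6 October), so Ulvand Sector is on standard time, UTC+02:00.
06:00 UTC + 2h = 08:00 local.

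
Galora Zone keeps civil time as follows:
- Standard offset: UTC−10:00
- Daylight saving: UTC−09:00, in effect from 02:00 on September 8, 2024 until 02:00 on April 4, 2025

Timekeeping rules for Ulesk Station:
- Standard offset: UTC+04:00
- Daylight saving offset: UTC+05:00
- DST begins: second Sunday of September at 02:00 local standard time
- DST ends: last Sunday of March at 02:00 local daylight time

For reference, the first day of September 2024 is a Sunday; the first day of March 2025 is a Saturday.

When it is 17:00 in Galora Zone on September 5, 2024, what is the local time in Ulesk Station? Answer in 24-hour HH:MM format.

07:00

September 5, 2024 is outside the daylight-saving period (8 September 2024 – 4 April 2025), so Galora Zone is on standard time, UTC−10:00.
17:00 Galora Zone + 10h = 03:00 UTC (rolling into the next day, 6 September 2024).
1 September 2024 is a Sunday, so the first Sunday is September 1 and the second is September 8.
1 March 2025 is a Saturday, so Sundays fall on 2, 9, 16, 23, 30; the last is March 30.
At the standard offset (UTC+04:00), 03:00 UTC + 4h = 07:00 Ulesk Station standard time.
Daylight saving runs 8 September 2024 – 30 March 2025; the standard-time date in Ulesk Station, September 6, 2024, is outside that window, so Ulesk Station is on standard time at UTC+04:00.
03:00 UTC + 4h = 07:00 Ulesk Station.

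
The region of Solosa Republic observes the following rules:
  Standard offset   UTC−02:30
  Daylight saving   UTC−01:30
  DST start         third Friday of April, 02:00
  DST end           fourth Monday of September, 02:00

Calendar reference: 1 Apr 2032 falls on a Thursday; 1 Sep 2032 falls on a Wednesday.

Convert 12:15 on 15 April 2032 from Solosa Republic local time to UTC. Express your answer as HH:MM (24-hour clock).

1 April 2032 is a Thursday, so the first Friday is April 2 and the third is April 16.
1 September 2032 is a Wednesday, so the first Monday is September 6 and the fourth is September 27.
15 April 2032 does not fall between 16 April and 27 September, so daylight saving is not in effect and Solosa Republic is at UTC−02:30.
12:15 local + 2h30m = 14:45 UTC.

14:45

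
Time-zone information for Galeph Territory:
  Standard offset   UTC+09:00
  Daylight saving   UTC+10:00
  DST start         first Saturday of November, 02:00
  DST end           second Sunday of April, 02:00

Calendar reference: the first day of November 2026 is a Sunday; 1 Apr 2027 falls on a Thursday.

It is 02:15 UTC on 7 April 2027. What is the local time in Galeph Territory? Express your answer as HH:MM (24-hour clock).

1 November 2026 is a Sunday, so the first Saturday is November 7.
1 April 2027 is a Thursday, so the first Sunday is April 4 and the second is April 11.
At the standard offset (UTC+09:00), 02:15 UTC + 9h = 11:15 Galeph Territory standard time.
Daylight saving runs 7 November 2026 – 11 April 2027; the standard-time date in Galeph Territory, 7 April 2027, is inside that window, so Galeph Territory is at UTC+10:00.
02:15 UTC + 10h = 12:15 local.

12:15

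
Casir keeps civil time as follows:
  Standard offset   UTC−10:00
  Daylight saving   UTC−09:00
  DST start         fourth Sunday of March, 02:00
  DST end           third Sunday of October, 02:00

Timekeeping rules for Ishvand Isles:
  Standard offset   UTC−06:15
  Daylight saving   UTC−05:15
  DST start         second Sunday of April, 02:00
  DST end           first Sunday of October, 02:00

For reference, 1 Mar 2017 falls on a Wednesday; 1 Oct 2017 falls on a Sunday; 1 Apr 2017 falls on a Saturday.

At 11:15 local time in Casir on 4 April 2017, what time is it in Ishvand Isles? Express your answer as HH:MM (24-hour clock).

14:00

1 March 2017 is a Wednesday, so the first Sunday is March 5 and the fourth is March 26.
1 October 2017 is a Sunday, so the first Sunday is October 1 and the third is October 15.
4 April 2017 falls between 26 March and 15 October, so daylight saving is in effect and Casir is at UTC−09:00.
11:15 Casir + 9h = 20:15 UTC.
1 April 2017 is a Saturday, so the first Sunday is April 2 and the second is April 9.
1 October 2017 is a Sunday, so the first Sunday is October 1.
At the standard offset (UTC−06:15), 20:15 UTC − 6h15m = 14:00 Ishvand Isles standard time.
Daylight saving runs 9 April – 1 October; the standard-time date in Ishvand Isles, 4 April 2017, is outside that window, so Ishvand Isles is on standard time at UTC−06:15.
20:15 UTC − 6h15m = 14:00 Ishvand Isles.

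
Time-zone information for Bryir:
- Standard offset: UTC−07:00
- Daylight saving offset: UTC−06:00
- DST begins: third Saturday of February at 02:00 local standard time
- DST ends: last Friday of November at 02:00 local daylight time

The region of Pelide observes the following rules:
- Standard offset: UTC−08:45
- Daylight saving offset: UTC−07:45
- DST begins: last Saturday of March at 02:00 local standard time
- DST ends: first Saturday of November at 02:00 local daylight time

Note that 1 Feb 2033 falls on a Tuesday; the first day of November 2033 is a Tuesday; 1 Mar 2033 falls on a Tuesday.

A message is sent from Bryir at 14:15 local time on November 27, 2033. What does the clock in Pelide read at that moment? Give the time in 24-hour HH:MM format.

12:30

1 February 2033 is a Tuesday, so the first Saturday is February 5 and the third is February 19.
1 November 2033 is a Tuesday, so Fridays fall on 4, 11, 18, 25; the last is November 25.
November 27, 2033 does not fall between 19 February and 25 November, so daylight saving is not in effect and Bryir is at UTC−07:00.
14:15 Bryir + 7h = 21:15 UTC.
1 March 2033 is a Tuesday, so Saturdays fall on 5, 12, 19, 26; the last is March 26.
1 November 2033 is a Tuesday, so the first Saturday is November 5.
At the standard offset (UTC−08:45), 21:15 UTC − 8h45m = 12:30 Pelide standard time.
Daylight saving runs 26 March – 5 November; the standard-time date in Pelide, November 27, 2033, is outside that window, so Pelide is on standard time at UTC−08:45.
21:15 UTC − 8h45m = 12:30 Pelide.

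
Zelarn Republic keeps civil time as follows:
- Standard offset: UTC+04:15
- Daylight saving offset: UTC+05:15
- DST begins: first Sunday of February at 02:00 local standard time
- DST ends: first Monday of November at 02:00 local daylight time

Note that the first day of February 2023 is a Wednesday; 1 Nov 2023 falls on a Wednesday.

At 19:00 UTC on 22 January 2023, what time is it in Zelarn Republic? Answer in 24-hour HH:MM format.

23:15

1 February 2023 is a Wednesday, so the first Sunday is February 5.
1 November 2023 is a Wednesday, so the first Monday is November 6.
At the standard offset (UTC+04:15), 19:00 UTC + 4h15m = 23:15 Zelarn Republic standard time.
The standard-time date in Zelarn Republic, 22 January 2023, does not fall between 5 February and 6 November, so daylight saving is not in effect and Zelarn Republic is at UTC+04:15.
19:00 UTC + 4h15m = 23:15 local.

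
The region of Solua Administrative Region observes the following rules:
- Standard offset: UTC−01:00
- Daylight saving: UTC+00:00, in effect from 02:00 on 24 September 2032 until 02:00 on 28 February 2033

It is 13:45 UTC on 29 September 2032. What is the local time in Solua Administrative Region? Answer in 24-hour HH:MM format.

13:45

At the standard offset (UTC−01:00), 13:45 UTC − 1h = 12:45 Solua Administrative Region standard time.
The standard-time date in Solua Administrative Region, 29 September 2032, falls between 24 September 2032 and 28 February 2033, so daylight saving is in effect and Solua Administrative Region is at UTC+00:00.
13:45 UTC + 0h = 13:45 local.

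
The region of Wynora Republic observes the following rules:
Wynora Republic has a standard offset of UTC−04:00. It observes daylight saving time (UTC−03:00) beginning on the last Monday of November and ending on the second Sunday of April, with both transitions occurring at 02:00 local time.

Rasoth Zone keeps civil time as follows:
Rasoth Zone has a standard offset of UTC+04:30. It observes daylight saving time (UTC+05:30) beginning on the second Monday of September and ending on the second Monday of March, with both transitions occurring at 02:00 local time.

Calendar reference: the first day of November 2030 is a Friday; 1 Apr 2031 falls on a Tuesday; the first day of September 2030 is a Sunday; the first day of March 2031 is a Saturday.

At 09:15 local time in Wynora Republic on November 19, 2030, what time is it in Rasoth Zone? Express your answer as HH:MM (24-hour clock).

1 November 2030 is a Friday, so Mondays fall on 4, 11, 18, 25; the last is November 25.
1 April 2031 is a Tuesday, so the first Sunday is April 6 and the second is April 13.
November 19, 2030 does not fall between 25 November 2030 and 13 April 2031, so daylight saving is not in effect and Wynora Republic is at UTC−04:00.
09:15 Wynora Republic + 4h = 13:15 UTC.
1 September 2030 is a Sunday, so the first Monday is September 2 and the second is September 9.
1 March 2031 is a Saturday, so the first Monday is March 3 and the second is March 10.
At the standard offset (UTC+04:30), 13:15 UTC + 4h30m = 17:45 Rasoth Zone standard time.
The standard-time date in Rasoth Zone, November 19, 2030, lies within the daylight-saving period (9 September 2030 – 10 March 2031), so Rasoth Zone is on daylight time, UTC+05:30.
13:15 UTC + 5h30m = 18:45 Rasoth Zone.

18:45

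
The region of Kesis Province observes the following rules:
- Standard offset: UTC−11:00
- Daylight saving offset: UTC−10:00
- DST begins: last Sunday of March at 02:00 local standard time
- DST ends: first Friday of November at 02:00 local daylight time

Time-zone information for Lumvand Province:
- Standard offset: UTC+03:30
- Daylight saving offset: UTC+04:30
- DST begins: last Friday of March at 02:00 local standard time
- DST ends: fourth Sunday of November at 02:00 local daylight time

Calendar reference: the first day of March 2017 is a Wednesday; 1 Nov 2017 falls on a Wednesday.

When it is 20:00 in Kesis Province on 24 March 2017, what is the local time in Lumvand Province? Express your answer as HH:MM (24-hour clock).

10:30

1 March 2017 is a Wednesday, so Sundays fall on 5, 12, 19, 26; the last is March 26.
1 November 2017 is a Wednesday, so the first Friday is November 3.
24 March 2017 is outside the daylight-saving period (26 March – 3 November), so Kesis Province is on standard time, UTC−11:00.
20:00 Kesis Province + 11h = 07:00 UTC (rolling into the next day, 25 March 2017).
1 March 2017 is a Wednesday, so Fridays fall on 3, 10, 17, 24, 31; the last is March 31.
1 November 2017 is a Wednesday, so the first Sunday is November 5 and the fourth is November 26.
At the standard offset (UTC+03:30), 07:00 UTC + 3h30m = 10:30 Lumvand Province standard time.
The standard-time date in Lumvand Province, 25 March 2017, is outside the daylight-saving period (31 March – 26 November), so Lumvand Province is on standard time, UTC+03:30.
07:00 UTC + 3h30m = 10:30 Lumvand Province.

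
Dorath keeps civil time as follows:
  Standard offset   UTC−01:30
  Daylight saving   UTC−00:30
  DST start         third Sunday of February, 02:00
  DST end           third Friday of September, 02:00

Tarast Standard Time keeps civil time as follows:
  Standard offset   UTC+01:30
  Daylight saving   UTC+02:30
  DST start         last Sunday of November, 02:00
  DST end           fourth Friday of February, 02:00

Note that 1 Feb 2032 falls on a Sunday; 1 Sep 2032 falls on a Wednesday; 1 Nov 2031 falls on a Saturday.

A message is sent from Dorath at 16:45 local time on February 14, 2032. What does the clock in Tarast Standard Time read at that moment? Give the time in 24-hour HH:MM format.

20:45

1 February 2032 is a Sunday, so the first Sunday is February 1 and the third is February 15.
1 September 2032 is a Wednesday, so the first Friday is September 3 and the third is September 17.
February 14, 2032 is outside the daylight-saving period (15 February – 17 September), so Dorath is on standard time, UTC−01:30.
16:45 Dorath + 1h30m = 18:15 UTC.
1 November 2031 is a Saturday, so Sundays fall on 2, 9, 16, 23, 30; the last is November 30.
1 February 2032 is a Sunday, so the first Friday is February 6 and the fourth is February 27.
At the standard offset (UTC+01:30), 18:15 UTC + 1h30m = 19:45 Tarast Standard Time standard time.
Daylight saving runs 30 November 2031 – 27 February 2032; the standard-time date in Tarast Standard Time, February 14, 2032, is inside that window, so Tarast Standard Time is at UTC+02:30.
18:15 UTC + 2h30m = 20:45 Tarast Standard Time.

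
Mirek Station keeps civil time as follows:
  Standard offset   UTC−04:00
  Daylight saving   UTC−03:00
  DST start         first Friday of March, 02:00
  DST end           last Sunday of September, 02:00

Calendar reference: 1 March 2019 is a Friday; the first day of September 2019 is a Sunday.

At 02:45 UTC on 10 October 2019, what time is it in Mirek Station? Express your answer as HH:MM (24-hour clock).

1 March 2019 is a Friday, so the first Friday is March 1.
1 September 2019 is a Sunday, so Sundays fall on 1, 8, 15, 22, 29; the last is September 29.
At the standard offset (UTC−04:00), 02:45 UTC − 4h = 22:45 Mirek Station standard time (rolling into the previous day, 9 October 2019).
The standard-time date in Mirek Station, 9 October 2019, does not fall between 1 March and 29 September, so daylight saving is not in effect and Mirek Station is at UTC−04:00.
02:45 UTC − 4h = 22:45 local (rolling into the previous day, 9 October 2019).

22:45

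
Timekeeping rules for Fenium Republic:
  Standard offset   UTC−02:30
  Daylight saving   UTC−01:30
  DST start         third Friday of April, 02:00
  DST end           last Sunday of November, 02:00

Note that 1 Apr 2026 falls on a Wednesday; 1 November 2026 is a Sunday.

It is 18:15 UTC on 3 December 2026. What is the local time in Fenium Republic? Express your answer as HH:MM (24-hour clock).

15:45

1 April 2026 is a Wednesday, so the first Friday is April 3 and the third is April 17.
1 November 2026 is a Sunday, so Sundays fall on 1, 8, 15, 22, 29; the last is November 29.
At the standard offset (UTC−02:30), 18:15 UTC − 2h30m = 15:45 Fenium Republic standard time.
The standard-time date in Fenium Republic, 3 December 2026, does not fall between 17 April and 29 November, so daylight saving is not in effect and Fenium Republic is at UTC−02:30.
18:15 UTC − 2h30m = 15:45 local.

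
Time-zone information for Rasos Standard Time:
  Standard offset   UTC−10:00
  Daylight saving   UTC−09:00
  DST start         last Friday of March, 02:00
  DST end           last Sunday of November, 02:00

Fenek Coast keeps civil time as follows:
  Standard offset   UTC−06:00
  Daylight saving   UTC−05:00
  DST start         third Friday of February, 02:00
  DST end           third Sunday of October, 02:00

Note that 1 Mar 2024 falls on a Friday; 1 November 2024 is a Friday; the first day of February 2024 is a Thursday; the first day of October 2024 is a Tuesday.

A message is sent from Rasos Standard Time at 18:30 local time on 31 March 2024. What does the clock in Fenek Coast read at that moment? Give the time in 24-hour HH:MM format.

22:30

1 March 2024 is a Friday, so Fridays fall on 1, 8, 15, 22, 29; the last is March 29.
1 November 2024 is a Friday, so Sundays fall on 3, 10, 17, 24; the last is November 24.
31 March 2024 lies within the daylight-saving period (29 March – 24 November), so Rasos Standard Time is on daylight time, UTC−09:00.
18:30 Rasos Standard Time + 9h = 03:30 UTC (rolling into the next day, 1 April 2024).
1 February 2024 is a Thursday, so the first Friday is February 2 and the third is February 16.
1 October 2024 is a Tuesday, so the first Sunday is October 6 and the third is October 20.
At the standard offset (UTC−06:00), 03:30 UTC − 6h = 21:30 Fenek Coast standard time (rolling into the previous day, 31 March 2024).
Daylight saving runs 16 February – 20 October; the standard-time date in Fenek Coast, 31 March 2024, is inside that window, so Fenek Coast is at UTC−05:00.
03:30 UTC − 5h = 22:30 Fenek Coast (rolling into the previous day, 31 March 2024).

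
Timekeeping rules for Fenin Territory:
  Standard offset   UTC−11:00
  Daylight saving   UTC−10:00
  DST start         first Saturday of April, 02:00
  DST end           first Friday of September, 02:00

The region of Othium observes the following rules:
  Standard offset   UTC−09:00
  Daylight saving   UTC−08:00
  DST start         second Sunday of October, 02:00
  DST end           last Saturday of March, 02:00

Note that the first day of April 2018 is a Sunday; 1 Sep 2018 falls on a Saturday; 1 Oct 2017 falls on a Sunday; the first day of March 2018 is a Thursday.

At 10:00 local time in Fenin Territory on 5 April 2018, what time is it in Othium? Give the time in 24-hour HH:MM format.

12:00

1 April 2018 is a Sunday, so the first Saturday is April 7.
1 September 2018 is a Saturday, so the first Friday is September 7.
Daylight saving runs 7 April – 7 September; 5 April 2018 is outside that window, so Fenin Territory is on standard time at UTC−11:00.
10:00 Fenin Territory + 11h = 21:00 UTC.
1 October 2017 is a Sunday, so the first Sunday is October 1 and the second is October 8.
1 March 2018 is a Thursday, so Saturdays fall on 3, 10, 17, 24, 31; the last is March 31.
At the standard offset (UTC−09:00), 21:00 UTC − 9h = 12:00 Othium standard time.
The standard-time date in Othium, 5 April 2018, does not fall between 8 October 2017 and 31 March 2018, so daylight saving is not in effect and Othium is at UTC−09:00.
21:00 UTC − 9h = 12:00 Othium.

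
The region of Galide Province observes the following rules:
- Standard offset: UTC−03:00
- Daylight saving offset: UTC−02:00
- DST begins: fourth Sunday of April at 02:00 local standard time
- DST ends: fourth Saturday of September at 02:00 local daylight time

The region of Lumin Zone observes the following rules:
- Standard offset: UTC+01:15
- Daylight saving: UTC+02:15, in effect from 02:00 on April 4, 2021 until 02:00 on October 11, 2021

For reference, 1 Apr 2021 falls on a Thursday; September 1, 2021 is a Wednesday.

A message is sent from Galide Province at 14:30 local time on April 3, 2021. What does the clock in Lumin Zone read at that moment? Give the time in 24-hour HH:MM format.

18:45

1 April 2021 is a Thursday, so the first Sunday is April 4 and the fourth is April 25.
1 September 2021 is a Wednesday, so the first Saturday is September 4 and the fourth is September 25.
April 3, 2021 does not fall between 25 April and 25 September, so daylight saving is not in effect and Galide Province is at UTC−03:00.
14:30 Galide Province + 3h = 17:30 UTC.
At the standard offset (UTC+01:15), 17:30 UTC + 1h15m = 18:45 Lumin Zone standard time.
The standard-time date in Lumin Zone, April 3, 2021, does not fall between 4 April and 11 October, so daylight saving is not in effect and Lumin Zone is at UTC+01:15.
17:30 UTC + 1h15m = 18:45 Lumin Zone.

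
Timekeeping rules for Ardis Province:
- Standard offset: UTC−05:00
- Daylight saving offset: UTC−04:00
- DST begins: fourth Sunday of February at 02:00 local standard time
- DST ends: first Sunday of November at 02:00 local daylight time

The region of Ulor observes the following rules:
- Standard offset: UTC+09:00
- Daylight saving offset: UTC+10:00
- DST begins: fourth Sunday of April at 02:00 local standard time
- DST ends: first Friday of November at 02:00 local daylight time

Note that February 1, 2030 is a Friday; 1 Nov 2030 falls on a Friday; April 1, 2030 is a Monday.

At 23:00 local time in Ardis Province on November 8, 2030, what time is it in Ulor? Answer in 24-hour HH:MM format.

13:00

1 February 2030 is a Friday, so the first Sunday is February 3 and the fourth is February 24.
1 November 2030 is a Friday, so the first Sunday is November 3.
November 8, 2030 is outside the daylight-saving period (24 February – 3 November), so Ardis Province is on standard time, UTC−05:00.
23:00 Ardis Province + 5h = 04:00 UTC (rolling into the next day, 9 November 2030).
1 April 2030 is a Monday, so the first Sunday is April 7 and the fourth is April 28.
1 November 2030 is a Friday, so the first Friday is November 1.
At the standard offset (UTC+09:00), 04:00 UTC + 9h = 13:00 Ulor standard time.
Daylight saving runs 28 April – 1 November; the standard-time date in Ulor, November 9, 2030, is outside that window, so Ulor is on standard time at UTC+09:00.
04:00 UTC + 9h = 13:00 Ulor.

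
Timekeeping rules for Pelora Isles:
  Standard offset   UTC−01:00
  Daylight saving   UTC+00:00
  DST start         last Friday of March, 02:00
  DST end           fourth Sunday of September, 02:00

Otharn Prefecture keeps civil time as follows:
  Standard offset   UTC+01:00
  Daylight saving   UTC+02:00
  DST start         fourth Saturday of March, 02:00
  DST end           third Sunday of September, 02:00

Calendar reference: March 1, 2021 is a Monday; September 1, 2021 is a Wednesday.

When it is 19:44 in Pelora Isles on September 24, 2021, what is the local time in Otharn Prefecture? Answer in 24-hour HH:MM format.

20:44

1 March 2021 is a Monday, so Fridays fall on 5, 12, 19, 26; the last is March 26.
1 September 2021 is a Wednesday, so the first Sunday is September 5 and the fourth is September 26.
September 24, 2021 falls between 26 March and 26 September, so daylight saving is in effect and Pelora Isles is at UTC+00:00.
19:44 Pelora Isles − 0h = 19:44 UTC.
1 March 2021 is a Monday, so the first Saturday is March 6 and the fourth is March 27.
1 September 2021 is a Wednesday, so the first Sunday is September 5 and the third is September 19.
At the standard offset (UTC+01:00), 19:44 UTC + 1h = 20:44 Otharn Prefecture standard time.
The standard-time date in Otharn Prefecture, September 24, 2021, is outside the daylight-saving period (27 March – 19 September), so Otharn Prefecture is on standard time, UTC+01:00.
19:44 UTC + 1h = 20:44 Otharn Prefecture.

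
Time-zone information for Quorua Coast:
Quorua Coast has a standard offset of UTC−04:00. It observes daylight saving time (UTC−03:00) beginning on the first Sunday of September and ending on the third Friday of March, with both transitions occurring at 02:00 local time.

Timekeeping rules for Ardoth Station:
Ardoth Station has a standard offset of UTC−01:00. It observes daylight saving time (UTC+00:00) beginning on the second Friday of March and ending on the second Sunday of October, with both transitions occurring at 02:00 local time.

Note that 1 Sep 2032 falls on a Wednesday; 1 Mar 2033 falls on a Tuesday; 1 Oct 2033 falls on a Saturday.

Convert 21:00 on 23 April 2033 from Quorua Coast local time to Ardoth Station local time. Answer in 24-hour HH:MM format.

1 September 2032 is a Wednesday, so the first Sunday is September 5.
1 March 2033 is a Tuesday, so the first Friday is March 4 and the third is March 18.
Daylight saving runs 5 September 2032 – 18 March 2033; 23 April 2033 is outside that window, so Quorua Coast is on standard time at UTC−04:00.
21:00 Quorua Coast + 4h = 01:00 UTC (rolling into the next day, 24 April 2033).
1 March 2033 is a Tuesday, so the first Friday is March 4 and the second is March 11.
1 October 2033 is a Saturday, so the first Sunday is October 2 and the second is October 9.
At the standard offset (UTC−01:00), 01:00 UTC − 1h = 00:00 Ardoth Station standard time.
The standard-time date in Ardoth Station, 24 April 2033, falls between 11 March and 9 October, so daylight saving is in effect and Ardoth Station is at UTC+00:00.
01:00 UTC + 0h = 01:00 Ardoth Station.

01:00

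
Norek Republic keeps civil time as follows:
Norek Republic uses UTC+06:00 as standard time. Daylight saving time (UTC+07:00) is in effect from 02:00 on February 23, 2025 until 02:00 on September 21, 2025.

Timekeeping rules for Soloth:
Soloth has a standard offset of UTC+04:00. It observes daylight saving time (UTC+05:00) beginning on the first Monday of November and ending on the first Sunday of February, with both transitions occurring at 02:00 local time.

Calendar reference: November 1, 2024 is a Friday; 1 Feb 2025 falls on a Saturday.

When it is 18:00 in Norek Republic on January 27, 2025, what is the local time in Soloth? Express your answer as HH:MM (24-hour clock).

Daylight saving runs 23 February – 21 September; January 27, 2025 is outside that window, so Norek Republic is on standard time at UTC+06:00.
18:00 Norek Republic − 6h = 12:00 UTC.
1 November 2024 is a Friday, so the first Monday is November 4.
1 February 2025 is a Saturday, so the first Sunday is February 2.
At the standard offset (UTC+04:00), 12:00 UTC + 4h = 16:00 Soloth standard time.
The standard-time date in Soloth, January 27, 2025, falls between 4 November 2024 and 2 February 2025, so daylight saving is in effect and Soloth is at UTC+05:00.
12:00 UTC + 5h = 17:00 Soloth.

17:00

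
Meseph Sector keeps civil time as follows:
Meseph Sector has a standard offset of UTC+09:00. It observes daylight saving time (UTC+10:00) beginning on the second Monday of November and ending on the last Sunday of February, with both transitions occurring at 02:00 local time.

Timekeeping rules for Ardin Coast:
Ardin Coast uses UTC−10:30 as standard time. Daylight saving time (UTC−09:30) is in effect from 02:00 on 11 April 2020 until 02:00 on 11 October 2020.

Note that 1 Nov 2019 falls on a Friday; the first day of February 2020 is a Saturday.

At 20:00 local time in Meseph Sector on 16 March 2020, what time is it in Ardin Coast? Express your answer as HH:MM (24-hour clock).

1 November 2019 is a Friday, so the first Monday is November 4 and the second is November 11.
1 February 2020 is a Saturday, so Sundays fall on 2, 9, 16, 23; the last is February 23.
16 March 2020 is outside the daylight-saving period (11 November 2019 – 23 February 2020), so Meseph Sector is on standard time, UTC+09:00.
20:00 Meseph Sector − 9h = 11:00 UTC.
At the standard offset (UTC−10:30), 11:00 UTC − 10h30m = 00:30 Ardin Coast standard time.
The standard-time date in Ardin Coast, 16 March 2020, is outside the daylight-saving period (11 April – 11 October), so Ardin Coast is on standard time, UTC−10:30.
11:00 UTC − 10h30m = 00:30 Ardin Coast.

00:30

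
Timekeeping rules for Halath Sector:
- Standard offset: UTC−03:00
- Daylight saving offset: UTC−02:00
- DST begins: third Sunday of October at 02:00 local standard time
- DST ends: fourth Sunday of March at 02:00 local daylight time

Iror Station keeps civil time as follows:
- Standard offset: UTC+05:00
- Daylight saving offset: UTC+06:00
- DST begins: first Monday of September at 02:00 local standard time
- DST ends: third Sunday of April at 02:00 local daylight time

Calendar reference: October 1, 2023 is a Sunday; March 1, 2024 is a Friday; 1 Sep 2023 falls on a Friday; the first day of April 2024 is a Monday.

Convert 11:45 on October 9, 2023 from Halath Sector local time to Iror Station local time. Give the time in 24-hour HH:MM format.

1 October 2023 is a Sunday, so the first Sunday is October 1 and the third is October 15.
1 March 2024 is a Friday, so the first Sunday is March 3 and the fourth is March 24.
October 9, 2023 does not fall between 15 October 2023 and 24 March 2024, so daylight saving is not in effect and Halath Sector is at UTC−03:00.
11:45 Halath Sector + 3h = 14:45 UTC.
1 September 2023 is a Friday, so the first Monday is September 4.
1 April 2024 is a Monday, so the first Sunday is April 7 and the third is April 21.
At the standard offset (UTC+05:00), 14:45 UTC + 5h = 19:45 Iror Station standard time.
Daylight saving runs 4 September 2023 – 21 April 2024; the standard-time date in Iror Station, October 9, 2023, is inside that window, so Iror Station is at UTC+06:00.
14:45 UTC + 6h = 20:45 Iror Station.

20:45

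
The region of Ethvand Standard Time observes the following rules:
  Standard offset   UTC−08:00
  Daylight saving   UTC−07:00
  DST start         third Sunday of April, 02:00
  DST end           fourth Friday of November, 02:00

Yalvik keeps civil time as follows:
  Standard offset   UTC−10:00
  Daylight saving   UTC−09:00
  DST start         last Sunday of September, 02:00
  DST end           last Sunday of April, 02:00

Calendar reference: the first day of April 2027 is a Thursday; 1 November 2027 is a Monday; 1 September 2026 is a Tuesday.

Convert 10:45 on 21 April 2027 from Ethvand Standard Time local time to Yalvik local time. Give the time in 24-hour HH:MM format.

08:45

1 April 2027 is a Thursday, so the first Sunday is April 4 and the third is April 18.
1 November 2027 is a Monday, so the first Friday is November 5 and the fourth is November 26.
Daylight saving runs 18 April – 26 November; 21 April 2027 is inside that window, so Ethvand Standard Time is at UTC−07:00.
10:45 Ethvand Standard Time + 7h = 17:45 UTC.
1 September 2026 is a Tuesday, so Sundays fall on 6, 13, 20, 27; the last is September 27.
1 April 2027 is a Thursday, so Sundays fall on 4, 11, 18, 25; the last is April 25.
At the standard offset (UTC−10:00), 17:45 UTC − 10h = 07:45 Yalvik standard time.
The standard-time date in Yalvik, 21 April 2027, falls between 27 September 2026 and 25 April 2027, so daylight saving is in effect and Yalvik is at UTC−09:00.
17:45 UTC − 9h = 08:45 Yalvik.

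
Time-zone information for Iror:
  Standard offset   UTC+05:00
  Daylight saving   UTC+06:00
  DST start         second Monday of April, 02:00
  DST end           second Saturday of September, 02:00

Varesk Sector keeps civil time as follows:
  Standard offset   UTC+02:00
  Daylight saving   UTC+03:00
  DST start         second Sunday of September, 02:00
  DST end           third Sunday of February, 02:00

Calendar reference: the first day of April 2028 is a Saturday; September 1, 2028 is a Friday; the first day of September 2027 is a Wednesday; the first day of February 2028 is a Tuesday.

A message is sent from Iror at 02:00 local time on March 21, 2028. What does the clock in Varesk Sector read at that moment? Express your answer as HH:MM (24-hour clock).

1 April 2028 is a Saturday, so the first Monday is April 3 and the second is April 10.
1 September 2028 is a Friday, so the first Saturday is September 2 and the second is September 9.
Daylight saving runs 10 April – 9 September; March 21, 2028 is outside that window, so Iror is on standard time at UTC+05:00.
02:00 Iror − 5h = 21:00 UTC (rolling into the previous day, 20 March 2028).
1 September 2027 is a Wednesday, so the first Sunday is September 5 and the second is September 12.
1 February 2028 is a Tuesday, so the first Sunday is February 6 and the third is February 20.
At the standard offset (UTC+02:00), 21:00 UTC + 2h = 23:00 Varesk Sector standard time.
The standard-time date in Varesk Sector, March 20, 2028, does not fall between 12 September 2027 and 20 February 2028, so daylight saving is not in effect and Varesk Sector is at UTC+02:00.
21:00 UTC + 2h = 23:00 Varesk Sector.

23:00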